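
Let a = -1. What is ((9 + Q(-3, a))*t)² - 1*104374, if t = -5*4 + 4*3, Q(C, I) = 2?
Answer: -96630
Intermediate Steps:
t = -8 (t = -20 + 12 = -8)
((9 + Q(-3, a))*t)² - 1*104374 = ((9 + 2)*(-8))² - 1*104374 = (11*(-8))² - 104374 = (-88)² - 104374 = 7744 - 104374 = -96630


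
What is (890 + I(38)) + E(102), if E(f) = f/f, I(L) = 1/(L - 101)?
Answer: 56132/63 ≈ 890.98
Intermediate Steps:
I(L) = 1/(-101 + L)
E(f) = 1
(890 + I(38)) + E(102) = (890 + 1/(-101 + 38)) + 1 = (890 + 1/(-63)) + 1 = (890 - 1/63) + 1 = 56069/63 + 1 = 56132/63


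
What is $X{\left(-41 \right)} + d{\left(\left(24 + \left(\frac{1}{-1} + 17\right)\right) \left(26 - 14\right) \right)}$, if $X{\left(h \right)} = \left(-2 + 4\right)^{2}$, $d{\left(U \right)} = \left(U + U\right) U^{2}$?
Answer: $221184004$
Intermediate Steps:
$d{\left(U \right)} = 2 U^{3}$ ($d{\left(U \right)} = 2 U U^{2} = 2 U^{3}$)
$X{\left(h \right)} = 4$ ($X{\left(h \right)} = 2^{2} = 4$)
$X{\left(-41 \right)} + d{\left(\left(24 + \left(\frac{1}{-1} + 17\right)\right) \left(26 - 14\right) \right)} = 4 + 2 \left(\left(24 + \left(\frac{1}{-1} + 17\right)\right) \left(26 - 14\right)\right)^{3} = 4 + 2 \left(\left(24 + \left(-1 + 17\right)\right) 12\right)^{3} = 4 + 2 \left(\left(24 + 16\right) 12\right)^{3} = 4 + 2 \left(40 \cdot 12\right)^{3} = 4 + 2 \cdot 480^{3} = 4 + 2 \cdot 110592000 = 4 + 221184000 = 221184004$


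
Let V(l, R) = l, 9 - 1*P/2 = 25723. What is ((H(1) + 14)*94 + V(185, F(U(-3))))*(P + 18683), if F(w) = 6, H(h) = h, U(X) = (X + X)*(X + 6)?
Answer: -52228275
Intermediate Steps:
U(X) = 2*X*(6 + X) (U(X) = (2*X)*(6 + X) = 2*X*(6 + X))
P = -51428 (P = 18 - 2*25723 = 18 - 51446 = -51428)
((H(1) + 14)*94 + V(185, F(U(-3))))*(P + 18683) = ((1 + 14)*94 + 185)*(-51428 + 18683) = (15*94 + 185)*(-32745) = (1410 + 185)*(-32745) = 1595*(-32745) = -52228275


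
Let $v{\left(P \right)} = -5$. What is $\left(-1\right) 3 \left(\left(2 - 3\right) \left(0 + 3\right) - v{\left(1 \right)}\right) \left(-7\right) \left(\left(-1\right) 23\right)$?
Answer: $-966$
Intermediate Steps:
$\left(-1\right) 3 \left(\left(2 - 3\right) \left(0 + 3\right) - v{\left(1 \right)}\right) \left(-7\right) \left(\left(-1\right) 23\right) = \left(-1\right) 3 \left(\left(2 - 3\right) \left(0 + 3\right) - -5\right) \left(-7\right) \left(\left(-1\right) 23\right) = - 3 \left(\left(-1\right) 3 + 5\right) \left(-7\right) \left(-23\right) = - 3 \left(-3 + 5\right) \left(-7\right) \left(-23\right) = \left(-3\right) 2 \left(-7\right) \left(-23\right) = \left(-6\right) \left(-7\right) \left(-23\right) = 42 \left(-23\right) = -966$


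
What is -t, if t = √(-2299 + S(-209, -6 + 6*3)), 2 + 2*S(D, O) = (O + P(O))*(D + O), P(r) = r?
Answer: -2*I*√1166 ≈ -68.293*I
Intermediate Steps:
S(D, O) = -1 + O*(D + O) (S(D, O) = -1 + ((O + O)*(D + O))/2 = -1 + ((2*O)*(D + O))/2 = -1 + (2*O*(D + O))/2 = -1 + O*(D + O))
t = 2*I*√1166 (t = √(-2299 + (-1 + (-6 + 6*3)² - 209*(-6 + 6*3))) = √(-2299 + (-1 + (-6 + 18)² - 209*(-6 + 18))) = √(-2299 + (-1 + 12² - 209*12)) = √(-2299 + (-1 + 144 - 2508)) = √(-2299 - 2365) = √(-4664) = 2*I*√1166 ≈ 68.293*I)
-t = -2*I*√1166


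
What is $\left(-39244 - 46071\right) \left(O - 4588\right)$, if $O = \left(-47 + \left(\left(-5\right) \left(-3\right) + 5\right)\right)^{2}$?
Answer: $329230585$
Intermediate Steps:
$O = 729$ ($O = \left(-47 + \left(15 + 5\right)\right)^{2} = \left(-47 + 20\right)^{2} = \left(-27\right)^{2} = 729$)
$\left(-39244 - 46071\right) \left(O - 4588\right) = \left(-39244 - 46071\right) \left(729 - 4588\right) = - 85315 \left(729 - 4588\right) = \left(-85315\right) \left(-3859\right) = 329230585$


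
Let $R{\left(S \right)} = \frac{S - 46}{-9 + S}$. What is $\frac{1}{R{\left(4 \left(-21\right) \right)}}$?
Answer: $\frac{93}{130} \approx 0.71538$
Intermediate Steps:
$R{\left(S \right)} = \frac{-46 + S}{-9 + S}$
$\frac{1}{R{\left(4 \left(-21\right) \right)}} = \frac{1}{\frac{1}{-9 + 4 \left(-21\right)} \left(-46 + 4 \left(-21\right)\right)} = \frac{1}{\frac{1}{-9 - 84} \left(-46 - 84\right)} = \frac{1}{\frac{1}{-93} \left(-130\right)} = \frac{1}{\left(- \frac{1}{93}\right) \left(-130\right)} = \frac{1}{\frac{130}{93}} = \frac{93}{130}$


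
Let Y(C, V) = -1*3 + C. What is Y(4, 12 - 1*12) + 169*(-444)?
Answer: -75035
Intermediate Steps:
Y(C, V) = -3 + C
Y(4, 12 - 1*12) + 169*(-444) = (-3 + 4) + 169*(-444) = 1 - 75036 = -75035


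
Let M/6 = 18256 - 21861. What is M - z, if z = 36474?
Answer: -58104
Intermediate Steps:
M = -21630 (M = 6*(18256 - 21861) = 6*(-3605) = -21630)
M - z = -21630 - 1*36474 = -21630 - 36474 = -58104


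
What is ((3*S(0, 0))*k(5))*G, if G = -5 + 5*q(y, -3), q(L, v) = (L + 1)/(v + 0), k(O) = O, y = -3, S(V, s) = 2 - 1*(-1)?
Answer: -75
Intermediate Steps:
S(V, s) = 3 (S(V, s) = 2 + 1 = 3)
q(L, v) = (1 + L)/v
G = -5/3 (G = -5 + 5*((1 - 3)/(-3)) = -5 + 5*(-⅓*(-2)) = -5 + 5*(⅔) = -5 + 10/3 = -5/3 ≈ -1.6667)
((3*S(0, 0))*k(5))*G = ((3*3)*5)*(-5/3) = (9*5)*(-5/3) = 45*(-5/3) = -75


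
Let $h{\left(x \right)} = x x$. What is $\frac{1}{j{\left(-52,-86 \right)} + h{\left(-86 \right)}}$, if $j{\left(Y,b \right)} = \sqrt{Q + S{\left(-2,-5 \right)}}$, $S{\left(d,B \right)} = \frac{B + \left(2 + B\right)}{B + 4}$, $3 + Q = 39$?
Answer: $\frac{1849}{13675193} - \frac{\sqrt{11}}{27350386} \approx 0.00013509$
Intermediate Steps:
$Q = 36$ ($Q = -3 + 39 = 36$)
$S{\left(d,B \right)} = \frac{2 + 2 B}{4 + B}$
$h{\left(x \right)} = x^{2}$
$j{\left(Y,b \right)} = 2 \sqrt{11}$ ($j{\left(Y,b \right)} = \sqrt{36 + \frac{2 \left(1 - 5\right)}{4 - 5}} = \sqrt{36 + 2 \frac{1}{-1} \left(-4\right)} = \sqrt{36 + 2 \left(-1\right) \left(-4\right)} = \sqrt{36 + 8} = \sqrt{44} = 2 \sqrt{11}$)
$\frac{1}{j{\left(-52,-86 \right)} + h{\left(-86 \right)}} = \frac{1}{2 \sqrt{11} + \left(-86\right)^{2}} = \frac{1}{2 \sqrt{11} + 7396} = \frac{1}{7396 + 2 \sqrt{11}}$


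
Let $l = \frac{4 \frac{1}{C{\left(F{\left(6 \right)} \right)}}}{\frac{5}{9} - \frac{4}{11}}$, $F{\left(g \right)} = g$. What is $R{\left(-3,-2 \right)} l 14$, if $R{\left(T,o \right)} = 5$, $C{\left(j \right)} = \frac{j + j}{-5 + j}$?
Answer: $\frac{2310}{19} \approx 121.58$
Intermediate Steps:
$C{\left(j \right)} = \frac{2 j}{-5 + j}$
$l = \frac{33}{19}$ ($l = \frac{4 \frac{1}{2 \cdot 6 \frac{1}{-5 + 6}}}{\frac{5}{9} - \frac{4}{11}} = \frac{4 \frac{1}{2 \cdot 6 \cdot 1^{-1}}}{5 \cdot \frac{1}{9} - \frac{4}{11}} = \frac{4 \frac{1}{2 \cdot 6 \cdot 1}}{\frac{5}{9} - \frac{4}{11}} = \frac{4 \cdot \frac{1}{12}}{\frac{19}{99}} = 4 \cdot \frac{1}{12} \cdot \frac{99}{19} = \frac{1}{3} \cdot \frac{99}{19} = \frac{33}{19} \approx 1.7368$)
$R{\left(-3,-2 \right)} l 14 = 5 \cdot \frac{33}{19} \cdot 14 = \frac{165}{19} \cdot 14 = \frac{2310}{19}$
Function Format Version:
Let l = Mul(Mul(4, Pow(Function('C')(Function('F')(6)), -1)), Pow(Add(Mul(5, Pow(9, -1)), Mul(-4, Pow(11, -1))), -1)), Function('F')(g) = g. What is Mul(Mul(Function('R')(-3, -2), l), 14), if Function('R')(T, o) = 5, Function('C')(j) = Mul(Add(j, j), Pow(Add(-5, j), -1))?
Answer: Rational(2310, 19) ≈ 121.58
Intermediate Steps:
Function('C')(j) = Mul(2, j, Pow(Add(-5, j), -1)) (Function('C')(j) = Mul(Mul(2, j), Pow(Add(-5, j), -1)) = Mul(2, j, Pow(Add(-5, j), -1)))
l = Rational(33, 19) (l = Mul(Mul(4, Pow(Mul(2, 6, Pow(Add(-5, 6), -1)), -1)), Pow(Add(Mul(5, Pow(9, -1)), Mul(-4, Pow(11, -1))), -1)) = Mul(Mul(4, Pow(Mul(2, 6, Pow(1, -1)), -1)), Pow(Add(Mul(5, Rational(1, 9)), Mul(-4, Rational(1, 11))), -1)) = Mul(Mul(4, Pow(Mul(2, 6, 1), -1)), Pow(Add(Rational(5, 9), Rational(-4, 11)), -1)) = Mul(Mul(4, Pow(12, -1)), Pow(Rational(19, 99), -1)) = Mul(Mul(4, Rational(1, 12)), Rational(99, 19)) = Mul(Rational(1, 3), Rational(99, 19)) = Rational(33, 19) ≈ 1.7368)
Mul(Mul(Function('R')(-3, -2), l), 14) = Mul(Mul(5, Rational(33, 19)), 14) = Mul(Rational(165, 19), 14) = Rational(2310, 19)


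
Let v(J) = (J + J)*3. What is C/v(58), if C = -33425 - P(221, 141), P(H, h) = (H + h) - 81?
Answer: -16853/174 ≈ -96.856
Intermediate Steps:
P(H, h) = -81 + H + h
v(J) = 6*J (v(J) = (2*J)*3 = 6*J)
C = -33706 (C = -33425 - (-81 + 221 + 141) = -33425 - 1*281 = -33425 - 281 = -33706)
C/v(58) = -33706/(6*58) = -33706/348 = -33706*1/348 = -16853/174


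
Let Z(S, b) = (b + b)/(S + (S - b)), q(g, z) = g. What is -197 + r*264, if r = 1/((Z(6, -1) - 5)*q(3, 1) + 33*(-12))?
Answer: -352395/1783 ≈ -197.64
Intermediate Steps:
Z(S, b) = 2*b/(-b + 2*S) (Z(S, b) = (2*b)/(-b + 2*S) = 2*b/(-b + 2*S))
r = -13/5349 (r = 1/((2*(-1)/(-1*(-1) + 2*6) - 5)*3 + 33*(-12)) = 1/((2*(-1)/(1 + 12) - 5)*3 - 396) = 1/((2*(-1)/13 - 5)*3 - 396) = 1/((2*(-1)*(1/13) - 5)*3 - 396) = 1/((-2/13 - 5)*3 - 396) = 1/(-67/13*3 - 396) = 1/(-201/13 - 396) = 1/(-5349/13) = -13/5349 ≈ -0.0024304)
-197 + r*264 = -197 - 13/5349*264 = -197 - 1144/1783 = -352395/1783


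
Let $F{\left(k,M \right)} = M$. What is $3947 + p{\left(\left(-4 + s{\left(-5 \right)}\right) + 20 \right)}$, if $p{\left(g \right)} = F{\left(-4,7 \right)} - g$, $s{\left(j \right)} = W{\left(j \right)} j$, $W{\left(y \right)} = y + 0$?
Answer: $3913$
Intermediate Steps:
$W{\left(y \right)} = y$
$s{\left(j \right)} = j^{2}$ ($s{\left(j \right)} = j j = j^{2}$)
$p{\left(g \right)} = 7 - g$
$3947 + p{\left(\left(-4 + s{\left(-5 \right)}\right) + 20 \right)} = 3947 + \left(7 - \left(\left(-4 + \left(-5\right)^{2}\right) + 20\right)\right) = 3947 + \left(7 - \left(\left(-4 + 25\right) + 20\right)\right) = 3947 + \left(7 - \left(21 + 20\right)\right) = 3947 + \left(7 - 41\right) = 3947 - 34 = 3913$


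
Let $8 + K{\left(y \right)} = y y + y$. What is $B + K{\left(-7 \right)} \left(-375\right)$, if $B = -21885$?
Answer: $-34635$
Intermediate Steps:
$K{\left(y \right)} = -8 + y + y^{2}$ ($K{\left(y \right)} = -8 + \left(y y + y\right) = -8 + \left(y^{2} + y\right) = -8 + \left(y + y^{2}\right) = -8 + y + y^{2}$)
$B + K{\left(-7 \right)} \left(-375\right) = -21885 + \left(-8 - 7 + \left(-7\right)^{2}\right) \left(-375\right) = -21885 + \left(-8 - 7 + 49\right) \left(-375\right) = -21885 + 34 \left(-375\right) = -21885 - 12750 = -34635$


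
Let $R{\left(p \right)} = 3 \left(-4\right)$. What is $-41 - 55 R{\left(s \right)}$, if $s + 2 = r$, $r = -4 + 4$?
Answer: $619$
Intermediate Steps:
$r = 0$
$s = -2$ ($s = -2 + 0 = -2$)
$R{\left(p \right)} = -12$
$-41 - 55 R{\left(s \right)} = -41 - -660 = -41 + 660 = 619$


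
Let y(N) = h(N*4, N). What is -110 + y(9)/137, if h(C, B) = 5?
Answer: -15065/137 ≈ -109.96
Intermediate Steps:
y(N) = 5
-110 + y(9)/137 = -110 + 5/137 = -15065/137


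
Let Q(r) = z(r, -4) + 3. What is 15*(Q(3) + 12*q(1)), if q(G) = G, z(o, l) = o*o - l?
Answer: 420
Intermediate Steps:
z(o, l) = o² - l
Q(r) = 7 + r² (Q(r) = (r² - 1*(-4)) + 3 = (r² + 4) + 3 = (4 + r²) + 3 = 7 + r²)
15*(Q(3) + 12*q(1)) = 15*((7 + 3²) + 12*1) = 15*((7 + 9) + 12) = 15*(16 + 12) = 15*28 = 420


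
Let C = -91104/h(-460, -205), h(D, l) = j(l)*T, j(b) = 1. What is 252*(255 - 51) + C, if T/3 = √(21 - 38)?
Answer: 51408 + 30368*I*√17/17 ≈ 51408.0 + 7365.3*I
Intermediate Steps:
T = 3*I*√17 (T = 3*√(21 - 38) = 3*√(-17) = 3*(I*√17) = 3*I*√17 ≈ 12.369*I)
h(D, l) = 3*I*√17 (h(D, l) = 1*(3*I*√17) = 3*I*√17)
C = 30368*I*√17/17 (C = -91104*(-I*√17/51) = -(-30368)*I*√17/17 = 30368*I*√17/17 ≈ 7365.3*I)
252*(255 - 51) + C = 252*(255 - 51) + 30368*I*√17/17 = 252*204 + 30368*I*√17/17 = 51408 + 30368*I*√17/17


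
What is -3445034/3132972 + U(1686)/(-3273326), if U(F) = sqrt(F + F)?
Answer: -1722517/1566486 - sqrt(843)/1636663 ≈ -1.0996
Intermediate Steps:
U(F) = sqrt(2)*sqrt(F) (U(F) = sqrt(2*F) = sqrt(2)*sqrt(F))
-3445034/3132972 + U(1686)/(-3273326) = -3445034/3132972 + (sqrt(2)*sqrt(1686))/(-3273326) = -3445034*1/3132972 + (2*sqrt(843))*(-1/3273326) = -1722517/1566486 - sqrt(843)/1636663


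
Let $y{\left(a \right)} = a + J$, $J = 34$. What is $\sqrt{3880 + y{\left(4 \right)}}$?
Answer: $\sqrt{3918} \approx 62.594$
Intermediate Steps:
$y{\left(a \right)} = 34 + a$ ($y{\left(a \right)} = a + 34 = 34 + a$)
$\sqrt{3880 + y{\left(4 \right)}} = \sqrt{3880 + \left(34 + 4\right)} = \sqrt{3880 + 38} = \sqrt{3918}$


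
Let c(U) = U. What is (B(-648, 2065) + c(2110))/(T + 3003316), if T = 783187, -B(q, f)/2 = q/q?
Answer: 2108/3786503 ≈ 0.00055671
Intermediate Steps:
B(q, f) = -2 (B(q, f) = -2*q/q = -2*1 = -2)
(B(-648, 2065) + c(2110))/(T + 3003316) = (-2 + 2110)/(783187 + 3003316) = 2108/3786503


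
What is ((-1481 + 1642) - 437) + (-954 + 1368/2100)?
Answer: -215136/175 ≈ -1229.3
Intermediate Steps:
((-1481 + 1642) - 437) + (-954 + 1368/2100) = (161 - 437) + (-954 + 1368*(1/2100)) = -276 + (-954 + 114/175) = -276 - 166836/175 = -215136/175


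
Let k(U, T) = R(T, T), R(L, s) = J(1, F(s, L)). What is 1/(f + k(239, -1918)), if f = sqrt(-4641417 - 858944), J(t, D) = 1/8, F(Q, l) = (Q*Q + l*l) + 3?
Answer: 8/352023105 - 64*I*sqrt(5500361)/352023105 ≈ 2.2726e-8 - 0.00042639*I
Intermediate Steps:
F(Q, l) = 3 + Q**2 + l**2 (F(Q, l) = (Q**2 + l**2) + 3 = 3 + Q**2 + l**2)
J(t, D) = 1/8
R(L, s) = 1/8
k(U, T) = 1/8
f = I*sqrt(5500361) (f = sqrt(-5500361) = I*sqrt(5500361) ≈ 2345.3*I)
1/(f + k(239, -1918)) = 1/(I*sqrt(5500361) + 1/8) = 1/(1/8 + I*sqrt(5500361))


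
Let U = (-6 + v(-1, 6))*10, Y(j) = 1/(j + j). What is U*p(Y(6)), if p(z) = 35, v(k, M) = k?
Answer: -2450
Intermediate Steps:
Y(j) = 1/(2*j)
U = -70 (U = (-6 - 1)*10 = -7*10 = -70)
U*p(Y(6)) = -70*35 = -2450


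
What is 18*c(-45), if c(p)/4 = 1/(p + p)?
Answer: -⅘ ≈ -0.80000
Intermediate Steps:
c(p) = 2/p (c(p) = 4/(p + p) = 4/((2*p)) = 4*(1/(2*p)) = 2/p)
18*c(-45) = 18*(2/(-45)) = 18*(2*(-1/45)) = 18*(-2/45) = -⅘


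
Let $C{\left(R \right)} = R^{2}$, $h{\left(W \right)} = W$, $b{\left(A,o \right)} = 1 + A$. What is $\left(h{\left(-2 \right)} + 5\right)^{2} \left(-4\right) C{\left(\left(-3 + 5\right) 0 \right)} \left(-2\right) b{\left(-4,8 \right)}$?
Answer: $0$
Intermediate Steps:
$\left(h{\left(-2 \right)} + 5\right)^{2} \left(-4\right) C{\left(\left(-3 + 5\right) 0 \right)} \left(-2\right) b{\left(-4,8 \right)} = \left(-2 + 5\right)^{2} \left(-4\right) \left(\left(-3 + 5\right) 0\right)^{2} \left(-2\right) \left(1 - 4\right) = 3^{2} \left(-4\right) \left(2 \cdot 0\right)^{2} \left(-2\right) \left(-3\right) = 9 \left(-4\right) 0^{2} \left(-2\right) \left(-3\right) = \left(-36\right) 0 \left(-2\right) \left(-3\right) = 0 \left(-2\right) \left(-3\right) = 0 \left(-3\right) = 0$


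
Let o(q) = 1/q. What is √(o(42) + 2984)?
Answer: √5263818/42 ≈ 54.626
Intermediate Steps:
√(o(42) + 2984) = √(1/42 + 2984) = √(125329/42) = √5263818/42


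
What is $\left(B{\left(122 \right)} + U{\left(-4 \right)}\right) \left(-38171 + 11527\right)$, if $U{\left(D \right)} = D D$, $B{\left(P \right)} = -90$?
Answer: $1971656$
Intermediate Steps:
$U{\left(D \right)} = D^{2}$
$\left(B{\left(122 \right)} + U{\left(-4 \right)}\right) \left(-38171 + 11527\right) = \left(-90 + \left(-4\right)^{2}\right) \left(-38171 + 11527\right) = \left(-90 + 16\right) \left(-26644\right) = \left(-74\right) \left(-26644\right) = 1971656$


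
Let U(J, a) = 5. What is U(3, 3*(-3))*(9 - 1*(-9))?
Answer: 90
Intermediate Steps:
U(3, 3*(-3))*(9 - 1*(-9)) = 5*(9 - 1*(-9)) = 5*(9 + 9) = 5*18 = 90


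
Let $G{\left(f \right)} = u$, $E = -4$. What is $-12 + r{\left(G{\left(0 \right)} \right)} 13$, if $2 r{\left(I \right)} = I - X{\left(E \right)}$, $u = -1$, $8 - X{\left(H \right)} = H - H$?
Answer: $- \frac{141}{2} \approx -70.5$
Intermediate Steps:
$X{\left(H \right)} = 8$ ($X{\left(H \right)} = 8 - \left(H - H\right) = 8 - 0 = 8 + 0 = 8$)
$G{\left(f \right)} = -1$
$r{\left(I \right)} = -4 + \frac{I}{2}$ ($r{\left(I \right)} = \frac{I - 8}{2} = \frac{-8 + I}{2} = -4 + \frac{I}{2}$)
$-12 + r{\left(G{\left(0 \right)} \right)} 13 = -12 + \left(-4 + \frac{1}{2} \left(-1\right)\right) 13 = -12 + \left(-4 - \frac{1}{2}\right) 13 = -12 - \frac{117}{2} = - \frac{141}{2}$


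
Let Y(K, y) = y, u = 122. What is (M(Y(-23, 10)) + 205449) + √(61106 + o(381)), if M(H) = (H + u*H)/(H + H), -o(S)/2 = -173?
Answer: 411021/2 + 6*√1707 ≈ 2.0576e+5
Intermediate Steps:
o(S) = 346 (o(S) = -2*(-173) = 346)
M(H) = 123/2 (M(H) = (H + 122*H)/(H + H) = (123*H)/((2*H)) = (123*H)*(1/(2*H)) = 123/2)
(M(Y(-23, 10)) + 205449) + √(61106 + o(381)) = (123/2 + 205449) + √(61106 + 346) = 411021/2 + √61452 = 411021/2 + 6*√1707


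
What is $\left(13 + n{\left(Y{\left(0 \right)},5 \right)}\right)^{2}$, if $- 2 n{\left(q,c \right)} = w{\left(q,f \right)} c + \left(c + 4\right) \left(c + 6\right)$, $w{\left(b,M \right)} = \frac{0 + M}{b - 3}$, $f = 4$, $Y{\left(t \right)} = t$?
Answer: $\frac{39601}{36} \approx 1100.0$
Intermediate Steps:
$w{\left(b,M \right)} = \frac{M}{-3 + b}$
$n{\left(q,c \right)} = - \frac{2 c}{-3 + q} - \frac{\left(4 + c\right) \left(6 + c\right)}{2}$ ($n{\left(q,c \right)} = - \frac{\frac{4}{-3 + q} c + \left(c + 4\right) \left(c + 6\right)}{2} = - \frac{\frac{4 c}{-3 + q} + \left(4 + c\right) \left(6 + c\right)}{2} = - \frac{\left(4 + c\right) \left(6 + c\right) + \frac{4 c}{-3 + q}}{2} = - \frac{2 c}{-3 + q} - \frac{\left(4 + c\right) \left(6 + c\right)}{2}$)
$\left(13 + n{\left(Y{\left(0 \right)},5 \right)}\right)^{2} = \left(13 + \frac{\left(-4\right) 5 + \left(-3 + 0\right) \left(-24 - 5^{2} - 50\right)}{2 \left(-3 + 0\right)}\right)^{2} = \left(13 + \frac{-20 - 3 \left(-24 - 25 - 50\right)}{2 \left(-3\right)}\right)^{2} = \left(13 + \frac{1}{2} \left(- \frac{1}{3}\right) \left(-20 - 3 \left(-24 - 25 - 50\right)\right)\right)^{2} = \left(13 + \frac{1}{2} \left(- \frac{1}{3}\right) \left(-20 - -297\right)\right)^{2} = \left(13 + \frac{1}{2} \left(- \frac{1}{3}\right) \left(-20 + 297\right)\right)^{2} = \left(13 + \frac{1}{2} \left(- \frac{1}{3}\right) 277\right)^{2} = \left(13 - \frac{277}{6}\right)^{2} = \left(- \frac{199}{6}\right)^{2} = \frac{39601}{36}$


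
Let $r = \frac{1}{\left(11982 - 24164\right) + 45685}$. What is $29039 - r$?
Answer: $\frac{972893616}{33503} \approx 29039.0$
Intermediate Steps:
$r = \frac{1}{33503}$ ($r = \frac{1}{-12182 + 45685} = \frac{1}{33503} \approx 2.9848 \cdot 10^{-5}$)
$29039 - r = 29039 - \frac{1}{33503} = \frac{972893616}{33503}$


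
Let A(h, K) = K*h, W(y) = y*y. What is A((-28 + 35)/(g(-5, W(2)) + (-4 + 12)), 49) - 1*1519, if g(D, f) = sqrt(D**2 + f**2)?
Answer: -32193/23 - 343*sqrt(41)/23 ≈ -1495.2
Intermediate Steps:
W(y) = y**2
A((-28 + 35)/(g(-5, W(2)) + (-4 + 12)), 49) - 1*1519 = 49*((-28 + 35)/(sqrt((-5)**2 + (2**2)**2) + (-4 + 12))) - 1*1519 = 49*(7/(sqrt(25 + 4**2) + 8)) - 1519 = 49*(7/(sqrt(25 + 16) + 8)) - 1519 = 49*(7/(sqrt(41) + 8)) - 1519 = 49*(7/(8 + sqrt(41))) - 1519 = 343/(8 + sqrt(41)) - 1519 = -1519 + 343/(8 + sqrt(41))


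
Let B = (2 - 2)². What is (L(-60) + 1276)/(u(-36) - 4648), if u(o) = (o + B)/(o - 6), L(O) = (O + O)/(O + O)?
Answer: -8939/32530 ≈ -0.27479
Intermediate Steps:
L(O) = 1 (L(O) = (2*O)/((2*O)) = (2*O)*(1/(2*O)) = 1)
B = 0 (B = 0² = 0)
u(o) = o/(-6 + o) (u(o) = (o + 0)/(o - 6) = o/(-6 + o))
(L(-60) + 1276)/(u(-36) - 4648) = (1 + 1276)/(-36/(-6 - 36) - 4648) = 1277/(-36/(-42) - 4648) = 1277/(-36*(-1/42) - 4648) = 1277/(6/7 - 4648) = 1277/(-32530/7) = 1277*(-7/32530) = -8939/32530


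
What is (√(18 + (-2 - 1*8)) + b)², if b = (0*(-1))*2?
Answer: 8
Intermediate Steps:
b = 0 (b = 0*2 = 0)
(√(18 + (-2 - 1*8)) + b)² = (√(18 + (-2 - 1*8)) + 0)² = (√(18 + (-2 - 8)) + 0)² = (√(18 - 10) + 0)² = (√8 + 0)² = (2*√2 + 0)² = (2*√2)² = 8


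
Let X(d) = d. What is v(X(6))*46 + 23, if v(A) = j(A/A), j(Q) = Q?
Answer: 69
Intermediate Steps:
v(A) = 1 (v(A) = A/A = 1)
v(X(6))*46 + 23 = 1*46 + 23 = 46 + 23 = 69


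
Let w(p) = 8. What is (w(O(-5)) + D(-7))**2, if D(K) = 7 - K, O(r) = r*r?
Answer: 484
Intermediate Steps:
O(r) = r**2
(w(O(-5)) + D(-7))**2 = (8 + (7 - 1*(-7)))**2 = (8 + (7 + 7))**2 = (8 + 14)**2 = 22**2 = 484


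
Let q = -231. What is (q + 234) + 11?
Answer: 14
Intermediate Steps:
(q + 234) + 11 = (-231 + 234) + 11 = 3 + 11 = 14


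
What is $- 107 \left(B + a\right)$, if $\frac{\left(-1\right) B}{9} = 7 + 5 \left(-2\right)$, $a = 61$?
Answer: $-9416$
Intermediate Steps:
$B = 27$ ($B = - 9 \left(7 + 5 \left(-2\right)\right) = - 9 \left(7 - 10\right) = \left(-9\right) \left(-3\right) = 27$)
$- 107 \left(B + a\right) = - 107 \left(27 + 61\right) = \left(-107\right) 88 = -9416$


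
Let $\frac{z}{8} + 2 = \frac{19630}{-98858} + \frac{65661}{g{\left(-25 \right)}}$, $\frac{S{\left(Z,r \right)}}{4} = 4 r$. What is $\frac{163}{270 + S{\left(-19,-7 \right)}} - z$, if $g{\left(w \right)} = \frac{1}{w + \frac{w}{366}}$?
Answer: $\frac{6273238910463339}{476396702} \approx 1.3168 \cdot 10^{7}$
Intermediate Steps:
$g{\left(w \right)} = \frac{366}{367 w}$ ($g{\left(w \right)} = \frac{1}{w + w \frac{1}{366}} = \frac{1}{w + \frac{w}{366}} = \frac{1}{\frac{367}{366} w} = \frac{366}{367 w}$)
$S{\left(Z,r \right)} = 16 r$ ($S{\left(Z,r \right)} = 4 \cdot 4 r = 16 r$)
$z = - \frac{39704040626524}{3015169}$ ($z = -16 + 8 \left(\frac{19630}{-98858} + \frac{65661}{\frac{366}{367} \frac{1}{-25}}\right) = -16 + 8 \left(19630 \left(- \frac{1}{98858}\right) + \frac{65661}{\frac{366}{367} \left(- \frac{1}{25}\right)}\right) = -16 + 8 \left(- \frac{9815}{49429} + \frac{65661}{- \frac{366}{9175}}\right) = -16 + 8 \left(- \frac{9815}{49429} + 65661 \left(- \frac{9175}{366}\right)\right) = -16 + 8 \left(- \frac{9815}{49429} - \frac{200813225}{122}\right) = -16 + 8 \left(- \frac{9925998095955}{6030338}\right) = -16 - \frac{39703992383820}{3015169} = - \frac{39704040626524}{3015169} \approx -1.3168 \cdot 10^{7}$)
$\frac{163}{270 + S{\left(-19,-7 \right)}} - z = \frac{163}{270 + 16 \left(-7\right)} - - \frac{39704040626524}{3015169} = \frac{163}{270 - 112} + \frac{39704040626524}{3015169} = \frac{163}{158} + \frac{39704040626524}{3015169} = \frac{6273238910463339}{476396702}$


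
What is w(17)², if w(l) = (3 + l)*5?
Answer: 10000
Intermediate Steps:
w(l) = 15 + 5*l
w(17)² = (15 + 5*17)² = (15 + 85)² = 100² = 10000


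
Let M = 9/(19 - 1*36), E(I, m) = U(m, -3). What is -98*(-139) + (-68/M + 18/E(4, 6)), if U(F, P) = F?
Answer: 123781/9 ≈ 13753.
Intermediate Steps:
E(I, m) = m
M = -9/17 (M = 9/(19 - 36) = 9/(-17) = 9*(-1/17) = -9/17 ≈ -0.52941)
-98*(-139) + (-68/M + 18/E(4, 6)) = -98*(-139) + (-68/(-9/17) + 18/6) = 13622 + (-68*(-17/9) + 18*(⅙)) = 13622 + (1156/9 + 3) = 13622 + 1183/9 = 123781/9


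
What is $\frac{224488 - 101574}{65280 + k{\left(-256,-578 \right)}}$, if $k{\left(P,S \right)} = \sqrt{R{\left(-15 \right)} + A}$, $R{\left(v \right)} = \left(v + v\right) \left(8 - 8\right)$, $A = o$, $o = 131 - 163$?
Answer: $\frac{250744560}{133171201} - \frac{61457 i \sqrt{2}}{532684804} \approx 1.8829 - 0.00016316 i$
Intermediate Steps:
$o = -32$ ($o = 131 - 163 = -32$)
$A = -32$
$R{\left(v \right)} = 0$ ($R{\left(v \right)} = 2 v 0 = 0$)
$k{\left(P,S \right)} = 4 i \sqrt{2}$ ($k{\left(P,S \right)} = \sqrt{0 - 32} = \sqrt{-32} = 4 i \sqrt{2}$)
$\frac{224488 - 101574}{65280 + k{\left(-256,-578 \right)}} = \frac{224488 - 101574}{65280 + 4 i \sqrt{2}} = \frac{122914}{65280 + 4 i \sqrt{2}}$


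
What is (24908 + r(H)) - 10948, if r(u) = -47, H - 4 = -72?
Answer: 13913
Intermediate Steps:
H = -68 (H = 4 - 72 = -68)
(24908 + r(H)) - 10948 = (24908 - 47) - 10948 = 24861 - 10948 = 13913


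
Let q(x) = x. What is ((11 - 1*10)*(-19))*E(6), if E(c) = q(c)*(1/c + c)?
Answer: -703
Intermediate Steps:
E(c) = c*(c + 1/c) (E(c) = c*(1/c + c) = c*(c + 1/c))
((11 - 1*10)*(-19))*E(6) = ((11 - 1*10)*(-19))*(1 + 6**2) = ((11 - 10)*(-19))*(1 + 36) = (1*(-19))*37 = -19*37 = -703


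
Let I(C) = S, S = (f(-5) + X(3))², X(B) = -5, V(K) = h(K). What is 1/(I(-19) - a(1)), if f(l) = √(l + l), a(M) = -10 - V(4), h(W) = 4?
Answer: I/(10*√10 + 29*I) ≈ 0.015752 + 0.017177*I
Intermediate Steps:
V(K) = 4
a(M) = -14 (a(M) = -10 - 1*4 = -10 - 4 = -14)
f(l) = √2*√l (f(l) = √(2*l) = √2*√l)
S = (-5 + I*√10)² (S = (√2*√(-5) - 5)² = (√2*(I*√5) - 5)² = (I*√10 - 5)² = (-5 + I*√10)² ≈ 15.0 - 31.623*I)
I(C) = (5 - I*√10)²
1/(I(-19) - a(1)) = 1/((5 - I*√10)² - 1*(-14)) = 1/((5 - I*√10)² + 14) = 1/(14 + (5 - I*√10)²)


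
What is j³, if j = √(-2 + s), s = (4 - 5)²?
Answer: -I ≈ -1.0*I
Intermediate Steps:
s = 1 (s = (-1)² = 1)
j = I (j = √(-2 + 1) = √(-1) = I ≈ 1.0*I)
j³ = I³ = -I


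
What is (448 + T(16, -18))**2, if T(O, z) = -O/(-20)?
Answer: 5035536/25 ≈ 2.0142e+5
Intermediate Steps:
T(O, z) = O/20 (T(O, z) = -O*(-1)/20 = -(-1)*O/20 = O/20)
(448 + T(16, -18))**2 = (448 + (1/20)*16)**2 = (448 + 4/5)**2 = (2244/5)**2 = 5035536/25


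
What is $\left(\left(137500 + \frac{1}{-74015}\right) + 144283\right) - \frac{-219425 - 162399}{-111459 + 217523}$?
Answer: $\frac{138257308897936}{490645435} \approx 2.8179 \cdot 10^{5}$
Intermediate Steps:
$\left(\left(137500 + \frac{1}{-74015}\right) + 144283\right) - \frac{-219425 - 162399}{-111459 + 217523} = \left(\left(137500 - \frac{1}{74015}\right) + 144283\right) - - \frac{381824}{106064} = \left(\frac{10177062499}{74015} + 144283\right) - \left(-381824\right) \frac{1}{106064} = \frac{20856168744}{74015} - - \frac{23864}{6629} = \frac{20856168744}{74015} + \frac{23864}{6629} = \frac{138257308897936}{490645435}$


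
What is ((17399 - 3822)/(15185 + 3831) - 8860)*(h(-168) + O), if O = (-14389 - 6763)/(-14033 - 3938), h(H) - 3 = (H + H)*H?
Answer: -170911320888043359/341736536 ≈ -5.0013e+8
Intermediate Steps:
h(H) = 3 + 2*H**2 (h(H) = 3 + (H + H)*H = 3 + (2*H)*H = 3 + 2*H**2)
O = 21152/17971 (O = -21152/(-17971) = -21152*(-1/17971) = 21152/17971 ≈ 1.1770)
((17399 - 3822)/(15185 + 3831) - 8860)*(h(-168) + O) = ((17399 - 3822)/(15185 + 3831) - 8860)*((3 + 2*(-168)**2) + 21152/17971) = (13577/19016 - 8860)*((3 + 2*28224) + 21152/17971) = (13577*(1/19016) - 8860)*((3 + 56448) + 21152/17971) = (13577/19016 - 8860)*(56451 + 21152/17971) = -168468183/19016*1014502073/17971 = -170911320888043359/341736536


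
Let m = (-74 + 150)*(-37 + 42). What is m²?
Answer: 144400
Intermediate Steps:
m = 380 (m = 76*5 = 380)
m² = 380² = 144400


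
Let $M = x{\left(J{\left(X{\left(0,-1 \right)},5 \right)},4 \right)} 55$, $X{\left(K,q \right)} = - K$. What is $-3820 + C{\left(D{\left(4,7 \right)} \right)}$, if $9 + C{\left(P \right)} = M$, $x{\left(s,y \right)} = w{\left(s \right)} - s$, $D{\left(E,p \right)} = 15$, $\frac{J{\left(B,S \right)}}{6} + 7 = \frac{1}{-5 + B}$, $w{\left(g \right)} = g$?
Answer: $-3829$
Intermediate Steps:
$J{\left(B,S \right)} = -42 + \frac{6}{-5 + B}$
$x{\left(s,y \right)} = 0$ ($x{\left(s,y \right)} = s - s = 0$)
$M = 0$ ($M = 0 \cdot 55 = 0$)
$C{\left(P \right)} = -9$ ($C{\left(P \right)} = -9 + 0 = -9$)
$-3820 + C{\left(D{\left(4,7 \right)} \right)} = -3820 - 9 = -3829$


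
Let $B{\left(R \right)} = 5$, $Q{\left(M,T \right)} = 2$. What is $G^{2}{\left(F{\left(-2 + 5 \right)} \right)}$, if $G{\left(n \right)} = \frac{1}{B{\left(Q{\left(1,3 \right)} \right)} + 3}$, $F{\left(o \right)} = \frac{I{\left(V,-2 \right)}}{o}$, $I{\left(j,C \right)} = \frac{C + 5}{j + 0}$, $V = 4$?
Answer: $\frac{1}{64} \approx 0.015625$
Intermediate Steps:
$I{\left(j,C \right)} = \frac{5 + C}{j}$
$F{\left(o \right)} = \frac{3}{4 o}$ ($F{\left(o \right)} = \frac{\frac{1}{4} \left(5 - 2\right)}{o} = \frac{\frac{1}{4} \cdot 3}{o} = \frac{3}{4 o}$)
$G{\left(n \right)} = \frac{1}{8}$ ($G{\left(n \right)} = \frac{1}{5 + 3} = \frac{1}{8}$)
$G^{2}{\left(F{\left(-2 + 5 \right)} \right)} = \left(\frac{1}{8}\right)^{2} = \frac{1}{64}$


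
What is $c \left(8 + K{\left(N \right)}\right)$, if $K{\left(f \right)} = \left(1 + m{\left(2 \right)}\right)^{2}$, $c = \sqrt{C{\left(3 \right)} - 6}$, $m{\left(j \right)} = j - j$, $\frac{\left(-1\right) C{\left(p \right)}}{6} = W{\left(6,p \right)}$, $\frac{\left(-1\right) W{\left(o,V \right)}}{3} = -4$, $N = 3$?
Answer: $9 i \sqrt{78} \approx 79.486 i$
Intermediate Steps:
$W{\left(o,V \right)} = 12$ ($W{\left(o,V \right)} = \left(-3\right) \left(-4\right) = 12$)
$C{\left(p \right)} = -72$ ($C{\left(p \right)} = \left(-6\right) 12 = -72$)
$m{\left(j \right)} = 0$
$c = i \sqrt{78}$ ($c = \sqrt{-72 - 6} = \sqrt{-78} = i \sqrt{78} \approx 8.8318 i$)
$K{\left(f \right)} = 1$ ($K{\left(f \right)} = \left(1 + 0\right)^{2} = 1^{2} = 1$)
$c \left(8 + K{\left(N \right)}\right) = i \sqrt{78} \left(8 + 1\right) = i \sqrt{78} \cdot 9 = 9 i \sqrt{78}$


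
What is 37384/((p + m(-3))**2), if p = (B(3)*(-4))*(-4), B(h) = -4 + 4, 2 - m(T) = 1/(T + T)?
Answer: 1345824/169 ≈ 7963.5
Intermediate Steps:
m(T) = 2 - 1/(2*T) (m(T) = 2 - 1/(T + T) = 2 - 1/(2*T))
B(h) = 0
p = 0 (p = (0*(-4))*(-4) = 0*(-4) = 0)
37384/((p + m(-3))**2) = 37384/((0 + (2 - 1/2/(-3)))**2) = 37384/((0 + (2 - 1/2*(-1/3)))**2) = 37384/((0 + (2 + 1/6))**2) = 37384/((0 + 13/6)**2) = 37384/((13/6)**2) = 37384/(169/36) = 37384*(36/169) = 1345824/169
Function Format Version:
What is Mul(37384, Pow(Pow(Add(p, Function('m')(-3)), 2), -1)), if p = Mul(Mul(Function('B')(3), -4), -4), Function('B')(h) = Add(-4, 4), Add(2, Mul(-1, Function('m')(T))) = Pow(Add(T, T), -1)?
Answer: Rational(1345824, 169) ≈ 7963.5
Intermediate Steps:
Function('m')(T) = Add(2, Mul(Rational(-1, 2), Pow(T, -1))) (Function('m')(T) = Add(2, Mul(-1, Pow(Add(T, T), -1))) = Add(2, Mul(-1, Pow(Mul(2, T), -1))) = Add(2, Mul(-1, Mul(Rational(1, 2), Pow(T, -1)))) = Add(2, Mul(Rational(-1, 2), Pow(T, -1))))
Function('B')(h) = 0
p = 0 (p = Mul(Mul(0, -4), -4) = Mul(0, -4) = 0)
Mul(37384, Pow(Pow(Add(p, Function('m')(-3)), 2), -1)) = Mul(37384, Pow(Pow(Add(0, Add(2, Mul(Rational(-1, 2), Pow(-3, -1)))), 2), -1)) = Mul(37384, Pow(Pow(Add(0, Add(2, Mul(Rational(-1, 2), Rational(-1, 3)))), 2), -1)) = Mul(37384, Pow(Pow(Add(0, Add(2, Rational(1, 6))), 2), -1)) = Mul(37384, Pow(Pow(Add(0, Rational(13, 6)), 2), -1)) = Mul(37384, Pow(Pow(Rational(13, 6), 2), -1)) = Mul(37384, Pow(Rational(169, 36), -1)) = Mul(37384, Rational(36, 169)) = Rational(1345824, 169)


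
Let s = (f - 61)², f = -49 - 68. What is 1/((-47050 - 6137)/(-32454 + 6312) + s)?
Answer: 8714/276112105 ≈ 3.1560e-5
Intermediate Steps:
f = -117
s = 31684 (s = (-117 - 61)² = (-178)² = 31684)
1/((-47050 - 6137)/(-32454 + 6312) + s) = 1/((-47050 - 6137)/(-32454 + 6312) + 31684) = 1/(-53187/(-26142) + 31684) = 1/(-53187*(-1/26142) + 31684) = 1/(17729/8714 + 31684) = 1/(276112105/8714) = 8714/276112105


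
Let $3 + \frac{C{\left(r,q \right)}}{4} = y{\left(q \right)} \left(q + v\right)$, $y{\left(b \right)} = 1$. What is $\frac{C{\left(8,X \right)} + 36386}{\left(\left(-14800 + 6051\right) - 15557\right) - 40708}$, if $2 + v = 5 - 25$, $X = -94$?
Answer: $- \frac{17955}{32507} \approx -0.55234$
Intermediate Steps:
$v = -22$ ($v = -2 + \left(5 - 25\right) = -2 - 20 = -22$)
$C{\left(r,q \right)} = -100 + 4 q$ ($C{\left(r,q \right)} = -12 + 4 \cdot 1 \left(q - 22\right) = -12 + 4 \cdot 1 \left(-22 + q\right) = -12 + 4 \left(-22 + q\right) = -12 + \left(-88 + 4 q\right) = -100 + 4 q$)
$\frac{C{\left(8,X \right)} + 36386}{\left(\left(-14800 + 6051\right) - 15557\right) - 40708} = \frac{\left(-100 + 4 \left(-94\right)\right) + 36386}{\left(\left(-14800 + 6051\right) - 15557\right) - 40708} = \frac{\left(-100 - 376\right) + 36386}{\left(-8749 - 15557\right) - 40708} = \frac{-476 + 36386}{-24306 - 40708} = \frac{35910}{-65014} = 35910 \left(- \frac{1}{65014}\right) = - \frac{17955}{32507}$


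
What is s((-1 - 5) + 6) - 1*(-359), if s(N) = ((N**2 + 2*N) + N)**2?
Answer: 359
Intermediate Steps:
s(N) = (N**2 + 3*N)**2
s((-1 - 5) + 6) - 1*(-359) = ((-1 - 5) + 6)**2*(3 + ((-1 - 5) + 6))**2 - 1*(-359) = (-6 + 6)**2*(3 + (-6 + 6))**2 + 359 = 0**2*(3 + 0)**2 + 359 = 0*3**2 + 359 = 0*9 + 359 = 0 + 359 = 359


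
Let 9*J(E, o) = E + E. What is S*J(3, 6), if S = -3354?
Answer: -2236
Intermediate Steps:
J(E, o) = 2*E/9 (J(E, o) = (E + E)/9 = (2*E)/9 = 2*E/9)
S*J(3, 6) = -2236*3/3 = -3354*⅔ = -2236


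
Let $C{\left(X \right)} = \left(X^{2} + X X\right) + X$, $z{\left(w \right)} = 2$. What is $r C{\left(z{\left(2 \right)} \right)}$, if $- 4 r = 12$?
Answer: $-30$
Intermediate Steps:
$r = -3$ ($r = \left(- \frac{1}{4}\right) 12 = -3$)
$C{\left(X \right)} = X + 2 X^{2}$ ($C{\left(X \right)} = \left(X^{2} + X^{2}\right) + X = 2 X^{2} + X = X + 2 X^{2}$)
$r C{\left(z{\left(2 \right)} \right)} = - 3 \cdot 2 \left(1 + 2 \cdot 2\right) = - 3 \cdot 2 \left(1 + 4\right) = - 3 \cdot 2 \cdot 5 = \left(-3\right) 10 = -30$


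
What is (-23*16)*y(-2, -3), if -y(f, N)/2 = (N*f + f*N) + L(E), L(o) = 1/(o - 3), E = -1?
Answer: 8648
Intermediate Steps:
L(o) = 1/(-3 + o)
y(f, N) = ½ - 4*N*f (y(f, N) = -2*((N*f + f*N) + 1/(-3 - 1)) = -2*((N*f + N*f) + 1/(-4)) = -2*(2*N*f - ¼) = -2*(-¼ + 2*N*f) = ½ - 4*N*f)
(-23*16)*y(-2, -3) = (-23*16)*(½ - 4*(-3)*(-2)) = -368*(½ - 24) = -368*(-47/2) = 8648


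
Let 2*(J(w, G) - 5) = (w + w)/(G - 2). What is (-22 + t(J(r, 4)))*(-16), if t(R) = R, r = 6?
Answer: 224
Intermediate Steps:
J(w, G) = 5 + w/(-2 + G) (J(w, G) = 5 + ((w + w)/(G - 2))/2 = 5 + ((2*w)/(-2 + G))/2 = 5 + (2*w/(-2 + G))/2 = 5 + w/(-2 + G))
(-22 + t(J(r, 4)))*(-16) = (-22 + (-10 + 6 + 5*4)/(-2 + 4))*(-16) = (-22 + (-10 + 6 + 20)/2)*(-16) = (-22 + (1/2)*16)*(-16) = (-22 + 8)*(-16) = -14*(-16) = 224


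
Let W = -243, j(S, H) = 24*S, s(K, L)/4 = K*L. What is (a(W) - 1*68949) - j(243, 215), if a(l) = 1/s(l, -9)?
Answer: -654184187/8748 ≈ -74781.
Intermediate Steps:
s(K, L) = 4*K*L (s(K, L) = 4*(K*L) = 4*K*L)
a(l) = -1/(36*l) (a(l) = 1/(4*l*(-9)) = 1/(-36*l) = -1/(36*l))
(a(W) - 1*68949) - j(243, 215) = (-1/36/(-243) - 1*68949) - 24*243 = (-1/36*(-1/243) - 68949) - 1*5832 = (1/8748 - 68949) - 5832 = -603165851/8748 - 5832 = -654184187/8748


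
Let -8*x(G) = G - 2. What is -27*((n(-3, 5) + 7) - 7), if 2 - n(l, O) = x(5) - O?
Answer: -1593/8 ≈ -199.13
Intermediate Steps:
x(G) = ¼ - G/8 (x(G) = -(G - 2)/8 = -(-2 + G)/8 = ¼ - G/8)
n(l, O) = 19/8 + O (n(l, O) = 2 - ((¼ - ⅛*5) - O) = 2 - ((¼ - 5/8) - O) = 2 - (-3/8 - O) = 2 + (3/8 + O) = 19/8 + O)
-27*((n(-3, 5) + 7) - 7) = -27*(((19/8 + 5) + 7) - 7) = -27*((59/8 + 7) - 7) = -27*(115/8 - 7) = -27*59/8 = -1593/8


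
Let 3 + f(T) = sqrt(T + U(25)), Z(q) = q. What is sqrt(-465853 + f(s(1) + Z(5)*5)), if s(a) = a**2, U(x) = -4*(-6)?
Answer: sqrt(-465856 + 5*sqrt(2)) ≈ 682.53*I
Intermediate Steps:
U(x) = 24
f(T) = -3 + sqrt(24 + T) (f(T) = -3 + sqrt(T + 24) = -3 + sqrt(24 + T))
sqrt(-465853 + f(s(1) + Z(5)*5)) = sqrt(-465853 + (-3 + sqrt(24 + (1**2 + 5*5)))) = sqrt(-465853 + (-3 + sqrt(24 + (1 + 25)))) = sqrt(-465853 + (-3 + sqrt(24 + 26))) = sqrt(-465853 + (-3 + sqrt(50))) = sqrt(-465853 + (-3 + 5*sqrt(2))) = sqrt(-465856 + 5*sqrt(2))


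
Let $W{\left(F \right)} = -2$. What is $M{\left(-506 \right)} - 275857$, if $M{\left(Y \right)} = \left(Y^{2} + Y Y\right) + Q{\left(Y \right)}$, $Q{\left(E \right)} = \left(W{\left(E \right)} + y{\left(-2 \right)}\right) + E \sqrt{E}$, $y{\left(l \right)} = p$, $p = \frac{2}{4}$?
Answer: $\frac{472427}{2} - 506 i \sqrt{506} \approx 2.3621 \cdot 10^{5} - 11382.0 i$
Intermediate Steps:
$p = \frac{1}{2}$ ($p = 2 \cdot \frac{1}{4} = \frac{1}{2} \approx 0.5$)
$y{\left(l \right)} = \frac{1}{2}$
$Q{\left(E \right)} = - \frac{3}{2} + E^{\frac{3}{2}}$ ($Q{\left(E \right)} = \left(-2 + \frac{1}{2}\right) + E \sqrt{E} = - \frac{3}{2} + E^{\frac{3}{2}}$)
$M{\left(Y \right)} = - \frac{3}{2} + Y^{\frac{3}{2}} + 2 Y^{2}$ ($M{\left(Y \right)} = \left(Y^{2} + Y Y\right) + \left(- \frac{3}{2} + Y^{\frac{3}{2}}\right) = \left(Y^{2} + Y^{2}\right) + \left(- \frac{3}{2} + Y^{\frac{3}{2}}\right) = 2 Y^{2} + \left(- \frac{3}{2} + Y^{\frac{3}{2}}\right) = - \frac{3}{2} + Y^{\frac{3}{2}} + 2 Y^{2}$)
$M{\left(-506 \right)} - 275857 = \left(- \frac{3}{2} + \left(-506\right)^{\frac{3}{2}} + 2 \left(-506\right)^{2}\right) - 275857 = \left(- \frac{3}{2} - 506 i \sqrt{506} + 2 \cdot 256036\right) - 275857 = \left(- \frac{3}{2} - 506 i \sqrt{506} + 512072\right) - 275857 = \left(\frac{1024141}{2} - 506 i \sqrt{506}\right) - 275857 = \frac{472427}{2} - 506 i \sqrt{506}$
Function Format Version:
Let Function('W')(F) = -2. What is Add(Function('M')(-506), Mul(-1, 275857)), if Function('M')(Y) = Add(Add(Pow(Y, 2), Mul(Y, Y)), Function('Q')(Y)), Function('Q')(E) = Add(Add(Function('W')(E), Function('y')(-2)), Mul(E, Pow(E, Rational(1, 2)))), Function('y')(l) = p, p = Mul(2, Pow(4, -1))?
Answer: Add(Rational(472427, 2), Mul(-506, I, Pow(506, Rational(1, 2)))) ≈ Add(2.3621e+5, Mul(-11382., I))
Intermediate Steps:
p = Rational(1, 2) (p = Mul(2, Rational(1, 4)) = Rational(1, 2) ≈ 0.50000)
Function('y')(l) = Rational(1, 2)
Function('Q')(E) = Add(Rational(-3, 2), Pow(E, Rational(3, 2))) (Function('Q')(E) = Add(Add(-2, Rational(1, 2)), Mul(E, Pow(E, Rational(1, 2)))) = Add(Rational(-3, 2), Pow(E, Rational(3, 2))))
Function('M')(Y) = Add(Rational(-3, 2), Pow(Y, Rational(3, 2)), Mul(2, Pow(Y, 2))) (Function('M')(Y) = Add(Add(Pow(Y, 2), Mul(Y, Y)), Add(Rational(-3, 2), Pow(Y, Rational(3, 2)))) = Add(Add(Pow(Y, 2), Pow(Y, 2)), Add(Rational(-3, 2), Pow(Y, Rational(3, 2)))) = Add(Mul(2, Pow(Y, 2)), Add(Rational(-3, 2), Pow(Y, Rational(3, 2)))) = Add(Rational(-3, 2), Pow(Y, Rational(3, 2)), Mul(2, Pow(Y, 2))))
Add(Function('M')(-506), Mul(-1, 275857)) = Add(Add(Rational(-3, 2), Pow(-506, Rational(3, 2)), Mul(2, Pow(-506, 2))), Mul(-1, 275857)) = Add(Add(Rational(-3, 2), Mul(-506, I, Pow(506, Rational(1, 2))), Mul(2, 256036)), -275857) = Add(Add(Rational(-3, 2), Mul(-506, I, Pow(506, Rational(1, 2))), 512072), -275857) = Add(Add(Rational(1024141, 2), Mul(-506, I, Pow(506, Rational(1, 2)))), -275857) = Add(Rational(472427, 2), Mul(-506, I, Pow(506, Rational(1, 2))))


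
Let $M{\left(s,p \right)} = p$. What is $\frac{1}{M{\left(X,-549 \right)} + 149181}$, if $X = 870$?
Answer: $\frac{1}{148632} \approx 6.728 \cdot 10^{-6}$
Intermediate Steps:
$\frac{1}{M{\left(X,-549 \right)} + 149181} = \frac{1}{-549 + 149181} = \frac{1}{148632}$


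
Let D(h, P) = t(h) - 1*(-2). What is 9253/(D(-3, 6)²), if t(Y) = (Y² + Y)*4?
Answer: 9253/676 ≈ 13.688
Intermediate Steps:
t(Y) = 4*Y + 4*Y² (t(Y) = (Y + Y²)*4 = 4*Y + 4*Y²)
D(h, P) = 2 + 4*h*(1 + h) (D(h, P) = 4*h*(1 + h) - 1*(-2) = 4*h*(1 + h) + 2 = 2 + 4*h*(1 + h))
9253/(D(-3, 6)²) = 9253/((2 + 4*(-3)*(1 - 3))²) = 9253/((2 + 4*(-3)*(-2))²) = 9253/((2 + 24)²) = 9253/(26²) = 9253/676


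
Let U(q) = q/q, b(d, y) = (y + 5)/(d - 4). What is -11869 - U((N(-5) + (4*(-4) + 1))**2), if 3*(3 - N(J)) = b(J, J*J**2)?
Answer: -11870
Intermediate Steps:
b(d, y) = (5 + y)/(-4 + d)
N(J) = 3 - (5 + J**3)/(3*(-4 + J)) (N(J) = 3 - (5 + J*J**2)/(3*(-4 + J)) = 3 - (5 + J**3)/(3*(-4 + J)))
U(q) = 1
-11869 - U((N(-5) + (4*(-4) + 1))**2) = -11869 - 1*1 = -11869 - 1 = -11870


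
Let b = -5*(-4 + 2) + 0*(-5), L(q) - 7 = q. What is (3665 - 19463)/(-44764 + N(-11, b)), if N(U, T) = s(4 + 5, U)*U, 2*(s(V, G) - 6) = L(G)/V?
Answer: 71091/201724 ≈ 0.35242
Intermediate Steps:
L(q) = 7 + q
s(V, G) = 6 + (7 + G)/(2*V) (s(V, G) = 6 + ((7 + G)/V)/2 = 6 + (7 + G)/(2*V))
b = 10 (b = -5*(-2) + 0 = 10 + 0 = 10)
N(U, T) = U*(115/18 + U/18) (N(U, T) = ((7 + U + 12*(4 + 5))/(2*(4 + 5)))*U = ((½)*(7 + U + 12*9)/9)*U = ((½)*(⅑)*(7 + U + 108))*U = ((½)*(⅑)*(115 + U))*U = (115/18 + U/18)*U = U*(115/18 + U/18))
(3665 - 19463)/(-44764 + N(-11, b)) = (3665 - 19463)/(-44764 + (1/18)*(-11)*(115 - 11)) = -15798/(-44764 + (1/18)*(-11)*104) = -15798/(-44764 - 572/9) = -15798/(-403448/9) = -15798*(-9/403448) = 71091/201724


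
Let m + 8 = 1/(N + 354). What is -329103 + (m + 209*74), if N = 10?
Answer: -114166779/364 ≈ -3.1365e+5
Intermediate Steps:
m = -2911/364 (m = -8 + 1/(10 + 354) = -8 + 1/364 = -2911/364 ≈ -7.9973)
-329103 + (m + 209*74) = -329103 + (-2911/364 + 209*74) = -329103 + (-2911/364 + 15466) = -329103 + 5626713/364 = -114166779/364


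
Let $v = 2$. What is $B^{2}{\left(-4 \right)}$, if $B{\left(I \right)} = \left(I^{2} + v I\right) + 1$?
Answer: $81$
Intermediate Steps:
$B{\left(I \right)} = 1 + I^{2} + 2 I$ ($B{\left(I \right)} = \left(I^{2} + 2 I\right) + 1 = 1 + I^{2} + 2 I$)
$B^{2}{\left(-4 \right)} = \left(1 + \left(-4\right)^{2} + 2 \left(-4\right)\right)^{2} = \left(1 + 16 - 8\right)^{2} = 9^{2} = 81$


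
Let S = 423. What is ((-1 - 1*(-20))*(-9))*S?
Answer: -72333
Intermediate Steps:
((-1 - 1*(-20))*(-9))*S = ((-1 - 1*(-20))*(-9))*423 = ((-1 + 20)*(-9))*423 = (19*(-9))*423 = -171*423 = -72333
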